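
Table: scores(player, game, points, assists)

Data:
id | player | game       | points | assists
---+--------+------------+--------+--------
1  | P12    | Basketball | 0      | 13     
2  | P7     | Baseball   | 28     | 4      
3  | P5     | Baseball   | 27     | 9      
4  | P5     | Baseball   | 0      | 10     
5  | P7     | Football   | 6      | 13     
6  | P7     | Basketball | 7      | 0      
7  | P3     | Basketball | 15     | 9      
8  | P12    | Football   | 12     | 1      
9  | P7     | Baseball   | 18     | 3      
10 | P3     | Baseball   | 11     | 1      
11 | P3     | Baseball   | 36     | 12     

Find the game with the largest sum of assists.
SELECT game, SUM(assists) as val
FROM scores
GROUP BY game
ORDER BY val DESC
LIMIT 1

Result: Baseball with sum(assists) = 39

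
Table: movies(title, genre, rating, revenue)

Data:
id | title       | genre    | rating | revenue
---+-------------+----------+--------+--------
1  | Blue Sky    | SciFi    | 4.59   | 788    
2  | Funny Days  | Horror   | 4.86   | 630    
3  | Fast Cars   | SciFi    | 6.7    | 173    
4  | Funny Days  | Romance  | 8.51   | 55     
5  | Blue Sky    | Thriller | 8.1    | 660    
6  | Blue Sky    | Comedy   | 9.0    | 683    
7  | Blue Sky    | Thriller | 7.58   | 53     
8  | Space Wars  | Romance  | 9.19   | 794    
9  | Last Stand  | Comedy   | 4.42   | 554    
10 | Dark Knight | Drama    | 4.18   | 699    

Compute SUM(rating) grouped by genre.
SELECT genre, SUM(rating) as result
FROM movies
GROUP BY genre

Result:
  Comedy: 13.42
  Drama: 4.18
  Horror: 4.86
  Romance: 17.70
  SciFi: 11.29
  Thriller: 15.68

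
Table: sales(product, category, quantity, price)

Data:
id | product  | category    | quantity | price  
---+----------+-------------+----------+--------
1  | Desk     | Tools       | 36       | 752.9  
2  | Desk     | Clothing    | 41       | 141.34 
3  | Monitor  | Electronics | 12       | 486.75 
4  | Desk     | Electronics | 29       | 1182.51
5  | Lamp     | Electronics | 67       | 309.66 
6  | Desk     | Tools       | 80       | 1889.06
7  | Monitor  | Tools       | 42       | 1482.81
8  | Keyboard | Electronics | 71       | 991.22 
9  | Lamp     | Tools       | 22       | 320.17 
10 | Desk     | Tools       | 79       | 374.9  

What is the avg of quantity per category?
SELECT category, AVG(quantity) as result
FROM sales
GROUP BY category

Result:
  Clothing: 41.00
  Electronics: 44.75
  Tools: 51.80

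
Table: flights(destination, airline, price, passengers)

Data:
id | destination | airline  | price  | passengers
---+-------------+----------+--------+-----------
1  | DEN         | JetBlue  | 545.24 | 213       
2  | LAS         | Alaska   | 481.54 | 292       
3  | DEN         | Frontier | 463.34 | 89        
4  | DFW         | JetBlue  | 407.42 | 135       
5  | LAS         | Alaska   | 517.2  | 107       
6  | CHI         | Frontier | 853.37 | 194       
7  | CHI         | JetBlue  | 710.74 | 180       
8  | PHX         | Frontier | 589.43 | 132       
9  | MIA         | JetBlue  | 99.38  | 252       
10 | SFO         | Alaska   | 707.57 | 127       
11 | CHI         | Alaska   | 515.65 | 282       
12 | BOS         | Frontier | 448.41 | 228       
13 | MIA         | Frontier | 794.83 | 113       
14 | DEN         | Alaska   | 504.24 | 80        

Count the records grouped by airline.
SELECT airline, COUNT(*) as count
FROM flights
GROUP BY airline

Result:
  Alaska: 5
  Frontier: 5
  JetBlue: 4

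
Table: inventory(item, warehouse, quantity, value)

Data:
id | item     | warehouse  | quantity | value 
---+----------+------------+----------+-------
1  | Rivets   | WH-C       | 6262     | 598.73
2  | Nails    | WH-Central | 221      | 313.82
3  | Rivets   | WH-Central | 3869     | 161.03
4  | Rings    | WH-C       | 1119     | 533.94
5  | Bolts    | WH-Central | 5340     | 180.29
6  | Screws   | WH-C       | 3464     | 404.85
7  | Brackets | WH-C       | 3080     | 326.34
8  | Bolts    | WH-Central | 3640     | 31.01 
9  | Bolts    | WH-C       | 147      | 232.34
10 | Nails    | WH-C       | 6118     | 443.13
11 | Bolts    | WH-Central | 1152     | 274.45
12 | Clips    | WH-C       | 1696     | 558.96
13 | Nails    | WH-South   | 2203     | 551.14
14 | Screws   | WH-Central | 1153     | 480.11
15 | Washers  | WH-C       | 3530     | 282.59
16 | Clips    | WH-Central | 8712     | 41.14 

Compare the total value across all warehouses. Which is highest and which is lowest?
SELECT warehouse, SUM(value)
FROM inventory
GROUP BY warehouse
ORDER BY SUM(value)

All groups:
  WH-South: 551.14
  WH-Central: 1481.85
  WH-C: 3380.88

Highest: WH-C (3380.88)
Lowest: WH-South (551.14)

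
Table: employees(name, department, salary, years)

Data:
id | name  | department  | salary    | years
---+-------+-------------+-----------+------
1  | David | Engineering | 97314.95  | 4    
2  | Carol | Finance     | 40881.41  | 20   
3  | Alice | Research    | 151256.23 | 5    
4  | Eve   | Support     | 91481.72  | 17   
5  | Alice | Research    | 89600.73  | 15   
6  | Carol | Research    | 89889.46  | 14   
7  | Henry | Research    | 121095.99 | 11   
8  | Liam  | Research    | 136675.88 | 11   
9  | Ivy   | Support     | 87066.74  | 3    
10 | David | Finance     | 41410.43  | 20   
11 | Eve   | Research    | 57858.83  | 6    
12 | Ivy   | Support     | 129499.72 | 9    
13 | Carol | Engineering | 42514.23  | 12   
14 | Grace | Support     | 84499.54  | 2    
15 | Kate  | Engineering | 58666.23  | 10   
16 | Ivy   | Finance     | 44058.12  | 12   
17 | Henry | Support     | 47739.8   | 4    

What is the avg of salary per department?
SELECT department, AVG(salary) as result
FROM employees
GROUP BY department

Result:
  Engineering: 66165.14
  Finance: 42116.65
  Research: 107729.52
  Support: 88057.50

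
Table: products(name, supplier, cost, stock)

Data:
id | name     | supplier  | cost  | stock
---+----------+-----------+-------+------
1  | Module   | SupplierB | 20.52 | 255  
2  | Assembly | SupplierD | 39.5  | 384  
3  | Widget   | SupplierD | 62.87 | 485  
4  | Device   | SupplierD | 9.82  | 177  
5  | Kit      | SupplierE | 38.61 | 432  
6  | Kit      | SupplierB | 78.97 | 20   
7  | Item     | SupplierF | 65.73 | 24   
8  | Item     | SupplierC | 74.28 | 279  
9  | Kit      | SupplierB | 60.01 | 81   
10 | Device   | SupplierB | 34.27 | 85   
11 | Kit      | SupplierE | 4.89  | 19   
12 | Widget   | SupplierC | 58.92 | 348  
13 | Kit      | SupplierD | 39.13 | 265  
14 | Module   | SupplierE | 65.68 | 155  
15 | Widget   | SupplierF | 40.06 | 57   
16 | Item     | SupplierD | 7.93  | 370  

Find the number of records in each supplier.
SELECT supplier, COUNT(*) as count
FROM products
GROUP BY supplier

Result:
  SupplierB: 4
  SupplierC: 2
  SupplierD: 5
  SupplierE: 3
  SupplierF: 2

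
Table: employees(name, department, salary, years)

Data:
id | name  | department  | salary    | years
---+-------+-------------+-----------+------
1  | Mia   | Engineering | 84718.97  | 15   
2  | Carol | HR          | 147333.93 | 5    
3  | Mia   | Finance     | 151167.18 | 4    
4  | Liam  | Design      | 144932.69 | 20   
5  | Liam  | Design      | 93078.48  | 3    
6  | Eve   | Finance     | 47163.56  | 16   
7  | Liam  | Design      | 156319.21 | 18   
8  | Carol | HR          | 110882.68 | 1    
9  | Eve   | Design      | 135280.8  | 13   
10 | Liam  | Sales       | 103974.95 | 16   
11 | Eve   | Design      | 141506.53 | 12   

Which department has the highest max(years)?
SELECT department, MAX(years) as val
FROM employees
GROUP BY department
ORDER BY val DESC
LIMIT 1

Result: Design with max(years) = 20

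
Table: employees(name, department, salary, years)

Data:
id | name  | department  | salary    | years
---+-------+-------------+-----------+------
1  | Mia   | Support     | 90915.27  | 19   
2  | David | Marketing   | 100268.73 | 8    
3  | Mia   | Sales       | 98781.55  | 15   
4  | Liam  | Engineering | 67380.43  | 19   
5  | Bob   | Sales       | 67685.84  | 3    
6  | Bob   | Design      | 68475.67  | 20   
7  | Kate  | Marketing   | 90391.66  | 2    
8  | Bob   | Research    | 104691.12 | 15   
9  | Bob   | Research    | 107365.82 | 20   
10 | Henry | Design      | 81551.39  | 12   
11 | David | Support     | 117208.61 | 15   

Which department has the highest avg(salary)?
SELECT department, AVG(salary) as val
FROM employees
GROUP BY department
ORDER BY val DESC
LIMIT 1

Result: Research with avg(salary) = 106028.47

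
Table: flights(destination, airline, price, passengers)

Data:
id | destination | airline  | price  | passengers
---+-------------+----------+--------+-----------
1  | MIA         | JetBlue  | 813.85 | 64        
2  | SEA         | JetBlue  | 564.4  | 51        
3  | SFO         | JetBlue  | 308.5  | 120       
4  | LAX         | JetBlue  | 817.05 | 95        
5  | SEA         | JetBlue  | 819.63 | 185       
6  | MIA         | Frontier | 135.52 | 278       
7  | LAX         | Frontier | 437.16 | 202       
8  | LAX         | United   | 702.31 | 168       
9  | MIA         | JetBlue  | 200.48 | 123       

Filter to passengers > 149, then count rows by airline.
SELECT airline, COUNT(*)
FROM flights
WHERE passengers > 149
GROUP BY airline

Note: WHERE filters rows before grouping.

Result:
  Frontier: 2
  JetBlue: 1
  United: 1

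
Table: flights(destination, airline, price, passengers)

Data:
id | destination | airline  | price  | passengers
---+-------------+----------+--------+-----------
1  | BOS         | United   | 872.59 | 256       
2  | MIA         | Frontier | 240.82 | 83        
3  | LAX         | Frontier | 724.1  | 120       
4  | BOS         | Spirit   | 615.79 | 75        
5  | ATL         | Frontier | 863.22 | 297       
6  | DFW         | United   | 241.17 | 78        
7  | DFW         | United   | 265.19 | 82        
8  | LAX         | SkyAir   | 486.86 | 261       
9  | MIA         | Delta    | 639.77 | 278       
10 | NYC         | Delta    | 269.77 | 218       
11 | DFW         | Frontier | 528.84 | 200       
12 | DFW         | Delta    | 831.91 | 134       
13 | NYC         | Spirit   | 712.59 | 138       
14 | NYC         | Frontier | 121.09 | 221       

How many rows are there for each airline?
SELECT airline, COUNT(*) as count
FROM flights
GROUP BY airline

Result:
  Delta: 3
  Frontier: 5
  SkyAir: 1
  Spirit: 2
  United: 3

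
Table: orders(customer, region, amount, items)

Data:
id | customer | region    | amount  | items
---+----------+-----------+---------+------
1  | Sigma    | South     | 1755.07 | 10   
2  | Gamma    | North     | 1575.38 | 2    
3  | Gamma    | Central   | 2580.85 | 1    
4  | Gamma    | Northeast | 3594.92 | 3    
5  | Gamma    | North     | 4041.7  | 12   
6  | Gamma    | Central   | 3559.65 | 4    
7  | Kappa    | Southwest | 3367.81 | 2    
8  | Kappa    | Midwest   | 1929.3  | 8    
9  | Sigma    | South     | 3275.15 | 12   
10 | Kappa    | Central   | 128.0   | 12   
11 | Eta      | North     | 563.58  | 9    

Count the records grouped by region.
SELECT region, COUNT(*) as count
FROM orders
GROUP BY region

Result:
  Central: 3
  Midwest: 1
  North: 3
  Northeast: 1
  South: 2
  Southwest: 1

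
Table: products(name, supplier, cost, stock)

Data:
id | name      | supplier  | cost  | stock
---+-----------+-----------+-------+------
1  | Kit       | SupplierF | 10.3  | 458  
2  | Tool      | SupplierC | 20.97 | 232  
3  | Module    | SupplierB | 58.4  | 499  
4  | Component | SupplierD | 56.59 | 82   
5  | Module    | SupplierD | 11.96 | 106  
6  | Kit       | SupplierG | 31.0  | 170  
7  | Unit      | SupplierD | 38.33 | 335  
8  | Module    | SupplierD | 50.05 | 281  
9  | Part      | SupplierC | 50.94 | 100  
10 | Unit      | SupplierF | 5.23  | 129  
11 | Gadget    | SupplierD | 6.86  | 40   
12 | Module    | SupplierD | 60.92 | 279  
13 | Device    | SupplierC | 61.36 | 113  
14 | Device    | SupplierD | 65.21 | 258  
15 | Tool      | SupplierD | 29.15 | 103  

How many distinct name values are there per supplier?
SELECT supplier, COUNT(DISTINCT name)
FROM products
GROUP BY supplier

Result:
  SupplierB: 1 distinct
  SupplierC: 3 distinct
  SupplierD: 6 distinct
  SupplierF: 2 distinct
  SupplierG: 1 distinct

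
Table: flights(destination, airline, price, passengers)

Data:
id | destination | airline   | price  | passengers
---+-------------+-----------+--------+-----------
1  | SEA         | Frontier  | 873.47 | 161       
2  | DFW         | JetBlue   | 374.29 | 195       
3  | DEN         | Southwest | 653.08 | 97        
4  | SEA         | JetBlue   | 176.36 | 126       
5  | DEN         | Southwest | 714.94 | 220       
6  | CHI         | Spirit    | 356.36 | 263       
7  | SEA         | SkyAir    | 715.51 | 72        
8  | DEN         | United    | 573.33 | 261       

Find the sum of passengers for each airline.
SELECT airline, SUM(passengers) as result
FROM flights
GROUP BY airline

Result:
  Frontier: 161
  JetBlue: 321
  SkyAir: 72
  Southwest: 317
  Spirit: 263
  United: 261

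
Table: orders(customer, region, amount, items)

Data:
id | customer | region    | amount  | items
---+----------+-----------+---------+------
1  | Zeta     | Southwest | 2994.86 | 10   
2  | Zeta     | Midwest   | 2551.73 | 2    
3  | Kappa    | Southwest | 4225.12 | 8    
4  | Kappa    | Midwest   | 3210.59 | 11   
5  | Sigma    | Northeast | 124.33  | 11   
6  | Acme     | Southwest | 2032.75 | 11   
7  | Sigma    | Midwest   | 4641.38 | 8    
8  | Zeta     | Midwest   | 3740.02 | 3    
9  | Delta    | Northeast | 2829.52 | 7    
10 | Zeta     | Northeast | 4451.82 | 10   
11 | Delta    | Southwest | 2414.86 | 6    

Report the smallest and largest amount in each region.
SELECT region, MIN(amount), MAX(amount)
FROM orders
GROUP BY region

Result:
  Midwest: min=2551.73, max=4641.38
  Northeast: min=124.33, max=4451.82
  Southwest: min=2032.75, max=4225.12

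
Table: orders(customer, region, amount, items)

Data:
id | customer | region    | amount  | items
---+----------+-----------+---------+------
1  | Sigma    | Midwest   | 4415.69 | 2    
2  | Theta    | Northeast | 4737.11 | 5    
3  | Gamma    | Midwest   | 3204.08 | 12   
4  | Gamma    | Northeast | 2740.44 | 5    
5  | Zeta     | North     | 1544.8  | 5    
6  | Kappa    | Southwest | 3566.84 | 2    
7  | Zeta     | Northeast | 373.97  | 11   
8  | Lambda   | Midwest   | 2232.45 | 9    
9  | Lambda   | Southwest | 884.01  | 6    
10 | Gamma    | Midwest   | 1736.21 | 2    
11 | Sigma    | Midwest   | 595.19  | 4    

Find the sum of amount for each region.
SELECT region, SUM(amount) as result
FROM orders
GROUP BY region

Result:
  Midwest: 12183.62
  North: 1544.80
  Northeast: 7851.52
  Southwest: 4450.85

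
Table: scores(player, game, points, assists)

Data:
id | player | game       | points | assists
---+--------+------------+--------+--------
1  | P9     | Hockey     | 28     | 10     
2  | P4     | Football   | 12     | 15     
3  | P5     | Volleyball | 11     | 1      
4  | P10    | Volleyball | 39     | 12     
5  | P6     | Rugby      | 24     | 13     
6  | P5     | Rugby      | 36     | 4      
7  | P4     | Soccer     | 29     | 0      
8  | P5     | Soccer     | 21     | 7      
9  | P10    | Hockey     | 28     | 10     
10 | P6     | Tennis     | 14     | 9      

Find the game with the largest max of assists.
SELECT game, MAX(assists) as val
FROM scores
GROUP BY game
ORDER BY val DESC
LIMIT 1

Result: Football with max(assists) = 15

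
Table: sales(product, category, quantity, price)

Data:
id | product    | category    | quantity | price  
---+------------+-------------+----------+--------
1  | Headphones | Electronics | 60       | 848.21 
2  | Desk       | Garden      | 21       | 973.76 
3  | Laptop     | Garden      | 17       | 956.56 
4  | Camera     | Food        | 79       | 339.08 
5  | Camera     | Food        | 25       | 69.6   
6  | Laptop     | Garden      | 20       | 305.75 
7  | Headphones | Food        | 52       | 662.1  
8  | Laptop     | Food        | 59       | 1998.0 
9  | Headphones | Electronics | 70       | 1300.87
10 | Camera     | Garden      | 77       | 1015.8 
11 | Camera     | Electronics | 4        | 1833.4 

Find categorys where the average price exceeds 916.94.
SELECT category, AVG(price)
FROM sales
GROUP BY category
HAVING AVG(price) > 916.94

Result:
  Electronics: avg=1327.49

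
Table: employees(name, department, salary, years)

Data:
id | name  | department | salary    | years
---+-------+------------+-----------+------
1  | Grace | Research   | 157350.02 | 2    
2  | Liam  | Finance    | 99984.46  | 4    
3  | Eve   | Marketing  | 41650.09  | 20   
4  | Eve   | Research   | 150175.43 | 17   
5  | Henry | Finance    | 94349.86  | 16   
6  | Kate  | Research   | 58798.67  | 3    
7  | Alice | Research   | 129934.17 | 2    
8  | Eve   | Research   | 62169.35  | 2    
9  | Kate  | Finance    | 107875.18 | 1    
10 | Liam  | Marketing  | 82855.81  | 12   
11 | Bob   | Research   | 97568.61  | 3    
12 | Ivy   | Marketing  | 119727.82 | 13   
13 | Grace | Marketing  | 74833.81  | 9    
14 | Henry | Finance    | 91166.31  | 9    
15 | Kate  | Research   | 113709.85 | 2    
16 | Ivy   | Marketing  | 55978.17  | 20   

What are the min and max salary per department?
SELECT department, MIN(salary), MAX(salary)
FROM employees
GROUP BY department

Result:
  Finance: min=91166.31, max=107875.18
  Marketing: min=41650.09, max=119727.82
  Research: min=58798.67, max=157350.02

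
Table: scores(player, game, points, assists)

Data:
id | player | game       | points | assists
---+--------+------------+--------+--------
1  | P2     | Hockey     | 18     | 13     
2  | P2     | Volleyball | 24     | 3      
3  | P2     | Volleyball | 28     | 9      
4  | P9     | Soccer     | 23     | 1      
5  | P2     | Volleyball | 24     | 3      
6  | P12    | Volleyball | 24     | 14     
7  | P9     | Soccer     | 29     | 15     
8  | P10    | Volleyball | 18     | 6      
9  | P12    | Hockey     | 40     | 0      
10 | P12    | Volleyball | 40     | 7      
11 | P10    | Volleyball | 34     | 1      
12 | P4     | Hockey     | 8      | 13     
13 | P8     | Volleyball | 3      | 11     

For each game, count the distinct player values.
SELECT game, COUNT(DISTINCT player)
FROM scores
GROUP BY game

Result:
  Hockey: 3 distinct
  Soccer: 1 distinct
  Volleyball: 4 distinct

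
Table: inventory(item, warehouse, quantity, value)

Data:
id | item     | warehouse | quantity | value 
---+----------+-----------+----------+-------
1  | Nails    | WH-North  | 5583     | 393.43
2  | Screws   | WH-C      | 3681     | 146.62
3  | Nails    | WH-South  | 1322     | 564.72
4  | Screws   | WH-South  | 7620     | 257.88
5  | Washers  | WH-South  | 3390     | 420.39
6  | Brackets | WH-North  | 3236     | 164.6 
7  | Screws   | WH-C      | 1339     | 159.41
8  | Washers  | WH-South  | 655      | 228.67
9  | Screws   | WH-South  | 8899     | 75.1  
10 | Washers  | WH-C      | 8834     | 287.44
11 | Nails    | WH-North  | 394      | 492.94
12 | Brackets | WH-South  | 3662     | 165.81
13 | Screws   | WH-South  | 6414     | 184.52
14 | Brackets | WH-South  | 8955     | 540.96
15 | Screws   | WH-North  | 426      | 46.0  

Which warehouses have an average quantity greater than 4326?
SELECT warehouse, AVG(quantity)
FROM inventory
GROUP BY warehouse
HAVING AVG(quantity) > 4326

Result:
  WH-C: avg=4618.00
  WH-South: avg=5114.63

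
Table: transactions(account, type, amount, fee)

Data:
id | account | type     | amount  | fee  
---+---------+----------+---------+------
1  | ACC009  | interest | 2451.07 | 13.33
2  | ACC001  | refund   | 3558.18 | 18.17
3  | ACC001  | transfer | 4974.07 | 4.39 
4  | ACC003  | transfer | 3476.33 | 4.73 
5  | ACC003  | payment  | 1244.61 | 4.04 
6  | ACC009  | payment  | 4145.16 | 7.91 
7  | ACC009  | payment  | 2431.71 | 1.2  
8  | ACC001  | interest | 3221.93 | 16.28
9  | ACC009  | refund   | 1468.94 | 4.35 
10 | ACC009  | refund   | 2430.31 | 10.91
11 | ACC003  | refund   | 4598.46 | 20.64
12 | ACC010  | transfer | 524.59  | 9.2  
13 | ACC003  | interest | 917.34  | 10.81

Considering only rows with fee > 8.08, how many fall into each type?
SELECT type, COUNT(*)
FROM transactions
WHERE fee > 8.08
GROUP BY type

Note: WHERE filters rows before grouping.

Result:
  interest: 3
  refund: 3
  transfer: 1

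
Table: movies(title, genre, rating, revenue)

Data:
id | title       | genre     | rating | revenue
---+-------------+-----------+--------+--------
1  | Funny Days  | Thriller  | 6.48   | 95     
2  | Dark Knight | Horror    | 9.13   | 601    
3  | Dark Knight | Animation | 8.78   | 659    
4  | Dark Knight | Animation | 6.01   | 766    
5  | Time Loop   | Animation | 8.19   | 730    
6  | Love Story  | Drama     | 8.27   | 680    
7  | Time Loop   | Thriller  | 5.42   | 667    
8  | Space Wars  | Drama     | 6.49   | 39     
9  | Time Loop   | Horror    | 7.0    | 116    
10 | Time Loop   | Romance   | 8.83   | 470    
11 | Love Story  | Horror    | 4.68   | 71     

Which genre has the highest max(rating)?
SELECT genre, MAX(rating) as val
FROM movies
GROUP BY genre
ORDER BY val DESC
LIMIT 1

Result: Horror with max(rating) = 9.13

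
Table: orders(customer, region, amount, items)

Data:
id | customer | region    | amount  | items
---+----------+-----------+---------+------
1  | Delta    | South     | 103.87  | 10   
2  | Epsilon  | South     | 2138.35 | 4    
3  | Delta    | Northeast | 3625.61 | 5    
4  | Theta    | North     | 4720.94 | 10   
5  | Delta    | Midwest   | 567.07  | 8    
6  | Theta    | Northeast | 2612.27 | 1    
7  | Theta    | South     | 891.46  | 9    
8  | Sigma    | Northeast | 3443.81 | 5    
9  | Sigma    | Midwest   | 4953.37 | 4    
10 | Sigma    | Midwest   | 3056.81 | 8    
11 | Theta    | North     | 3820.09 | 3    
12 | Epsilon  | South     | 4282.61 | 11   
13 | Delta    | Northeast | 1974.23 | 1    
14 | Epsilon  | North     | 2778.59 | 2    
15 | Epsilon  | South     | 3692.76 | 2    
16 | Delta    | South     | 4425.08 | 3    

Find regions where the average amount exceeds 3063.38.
SELECT region, AVG(amount)
FROM orders
GROUP BY region
HAVING AVG(amount) > 3063.38

Result:
  North: avg=3773.21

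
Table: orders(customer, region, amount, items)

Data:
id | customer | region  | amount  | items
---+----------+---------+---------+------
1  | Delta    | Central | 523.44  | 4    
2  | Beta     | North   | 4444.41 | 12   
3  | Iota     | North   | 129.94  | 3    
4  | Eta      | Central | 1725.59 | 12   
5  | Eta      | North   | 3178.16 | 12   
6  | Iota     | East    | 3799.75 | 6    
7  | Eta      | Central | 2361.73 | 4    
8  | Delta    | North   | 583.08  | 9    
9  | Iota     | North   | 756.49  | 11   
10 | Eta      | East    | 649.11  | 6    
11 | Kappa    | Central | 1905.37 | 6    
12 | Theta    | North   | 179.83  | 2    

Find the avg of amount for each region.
SELECT region, AVG(amount) as result
FROM orders
GROUP BY region

Result:
  Central: 1629.03
  East: 2224.43
  North: 1545.32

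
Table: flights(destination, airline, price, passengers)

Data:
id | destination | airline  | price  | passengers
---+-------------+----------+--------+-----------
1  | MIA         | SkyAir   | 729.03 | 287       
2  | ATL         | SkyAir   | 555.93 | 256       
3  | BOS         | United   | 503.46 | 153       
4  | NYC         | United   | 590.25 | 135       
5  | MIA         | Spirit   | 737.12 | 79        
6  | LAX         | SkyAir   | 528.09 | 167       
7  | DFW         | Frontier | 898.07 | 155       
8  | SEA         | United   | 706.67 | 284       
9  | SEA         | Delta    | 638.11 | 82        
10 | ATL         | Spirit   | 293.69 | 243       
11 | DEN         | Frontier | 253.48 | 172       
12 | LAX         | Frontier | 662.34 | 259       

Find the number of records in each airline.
SELECT airline, COUNT(*) as count
FROM flights
GROUP BY airline

Result:
  Delta: 1
  Frontier: 3
  SkyAir: 3
  Spirit: 2
  United: 3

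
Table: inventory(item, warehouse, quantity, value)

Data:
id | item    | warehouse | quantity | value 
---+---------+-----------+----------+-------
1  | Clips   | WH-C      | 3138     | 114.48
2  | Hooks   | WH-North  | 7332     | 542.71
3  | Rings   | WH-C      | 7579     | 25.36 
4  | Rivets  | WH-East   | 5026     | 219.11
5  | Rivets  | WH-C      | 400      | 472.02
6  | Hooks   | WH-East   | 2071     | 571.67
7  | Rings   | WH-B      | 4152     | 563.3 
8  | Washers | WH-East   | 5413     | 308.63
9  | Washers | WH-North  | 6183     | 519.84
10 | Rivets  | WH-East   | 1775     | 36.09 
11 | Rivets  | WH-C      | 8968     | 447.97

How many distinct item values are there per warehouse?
SELECT warehouse, COUNT(DISTINCT item)
FROM inventory
GROUP BY warehouse

Result:
  WH-B: 1 distinct
  WH-C: 3 distinct
  WH-East: 3 distinct
  WH-North: 2 distinct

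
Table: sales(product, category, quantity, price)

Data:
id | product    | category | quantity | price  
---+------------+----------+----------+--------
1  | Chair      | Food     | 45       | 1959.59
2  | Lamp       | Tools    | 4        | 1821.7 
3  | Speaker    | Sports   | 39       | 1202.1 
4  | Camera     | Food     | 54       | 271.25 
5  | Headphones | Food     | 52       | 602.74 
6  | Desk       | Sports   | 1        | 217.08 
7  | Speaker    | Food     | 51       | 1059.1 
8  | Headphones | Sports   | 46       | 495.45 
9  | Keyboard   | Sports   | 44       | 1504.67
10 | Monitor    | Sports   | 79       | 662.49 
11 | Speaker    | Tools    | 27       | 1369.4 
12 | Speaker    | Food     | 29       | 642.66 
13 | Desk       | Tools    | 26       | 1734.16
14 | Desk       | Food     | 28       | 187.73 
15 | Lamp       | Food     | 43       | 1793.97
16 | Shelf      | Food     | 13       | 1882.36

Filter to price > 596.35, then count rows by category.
SELECT category, COUNT(*)
FROM sales
WHERE price > 596.35
GROUP BY category

Note: WHERE filters rows before grouping.

Result:
  Food: 6
  Sports: 3
  Tools: 3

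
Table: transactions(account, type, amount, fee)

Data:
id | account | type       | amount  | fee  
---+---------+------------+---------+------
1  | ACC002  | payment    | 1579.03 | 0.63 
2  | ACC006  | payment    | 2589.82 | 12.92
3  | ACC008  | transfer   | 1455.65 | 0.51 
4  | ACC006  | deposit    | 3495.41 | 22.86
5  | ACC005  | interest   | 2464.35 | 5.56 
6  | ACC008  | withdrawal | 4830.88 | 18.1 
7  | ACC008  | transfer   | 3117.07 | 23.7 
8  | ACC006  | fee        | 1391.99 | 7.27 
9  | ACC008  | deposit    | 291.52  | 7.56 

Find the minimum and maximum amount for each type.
SELECT type, MIN(amount), MAX(amount)
FROM transactions
GROUP BY type

Result:
  deposit: min=291.52, max=3495.41
  fee: min=1391.99, max=1391.99
  interest: min=2464.35, max=2464.35
  payment: min=1579.03, max=2589.82
  transfer: min=1455.65, max=3117.07
  withdrawal: min=4830.88, max=4830.88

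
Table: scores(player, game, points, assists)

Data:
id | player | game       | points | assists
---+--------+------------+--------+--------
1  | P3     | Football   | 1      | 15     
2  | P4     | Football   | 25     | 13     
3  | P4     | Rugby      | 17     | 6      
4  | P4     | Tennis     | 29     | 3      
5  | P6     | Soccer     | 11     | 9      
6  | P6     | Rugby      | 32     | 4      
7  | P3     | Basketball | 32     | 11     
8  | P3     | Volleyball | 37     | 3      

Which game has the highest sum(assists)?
SELECT game, SUM(assists) as val
FROM scores
GROUP BY game
ORDER BY val DESC
LIMIT 1

Result: Football with sum(assists) = 28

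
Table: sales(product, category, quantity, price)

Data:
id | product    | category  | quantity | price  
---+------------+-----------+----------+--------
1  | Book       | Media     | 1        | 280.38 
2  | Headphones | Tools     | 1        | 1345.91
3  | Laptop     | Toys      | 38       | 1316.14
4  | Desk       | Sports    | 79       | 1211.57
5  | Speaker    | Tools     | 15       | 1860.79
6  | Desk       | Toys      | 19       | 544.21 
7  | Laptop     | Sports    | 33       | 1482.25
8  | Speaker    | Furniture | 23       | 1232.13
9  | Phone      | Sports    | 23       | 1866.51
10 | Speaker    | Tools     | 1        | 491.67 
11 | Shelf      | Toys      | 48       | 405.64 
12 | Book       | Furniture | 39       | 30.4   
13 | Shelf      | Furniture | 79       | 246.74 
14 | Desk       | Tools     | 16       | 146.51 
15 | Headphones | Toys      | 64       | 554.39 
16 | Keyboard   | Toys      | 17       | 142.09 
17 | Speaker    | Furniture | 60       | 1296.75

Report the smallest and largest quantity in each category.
SELECT category, MIN(quantity), MAX(quantity)
FROM sales
GROUP BY category

Result:
  Furniture: min=23, max=79
  Media: min=1, max=1
  Sports: min=23, max=79
  Tools: min=1, max=16
  Toys: min=17, max=64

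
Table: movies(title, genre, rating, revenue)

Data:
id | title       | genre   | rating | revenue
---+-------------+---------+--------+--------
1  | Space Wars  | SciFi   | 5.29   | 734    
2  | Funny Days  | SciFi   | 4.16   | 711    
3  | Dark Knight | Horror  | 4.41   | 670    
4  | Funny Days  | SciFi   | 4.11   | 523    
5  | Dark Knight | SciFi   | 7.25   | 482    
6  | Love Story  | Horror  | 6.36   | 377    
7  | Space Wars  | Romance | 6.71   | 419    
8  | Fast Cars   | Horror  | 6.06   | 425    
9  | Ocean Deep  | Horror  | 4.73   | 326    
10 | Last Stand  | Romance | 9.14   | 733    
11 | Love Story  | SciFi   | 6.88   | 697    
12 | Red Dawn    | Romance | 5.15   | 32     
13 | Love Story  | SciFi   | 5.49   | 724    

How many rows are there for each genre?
SELECT genre, COUNT(*) as count
FROM movies
GROUP BY genre

Result:
  Horror: 4
  Romance: 3
  SciFi: 6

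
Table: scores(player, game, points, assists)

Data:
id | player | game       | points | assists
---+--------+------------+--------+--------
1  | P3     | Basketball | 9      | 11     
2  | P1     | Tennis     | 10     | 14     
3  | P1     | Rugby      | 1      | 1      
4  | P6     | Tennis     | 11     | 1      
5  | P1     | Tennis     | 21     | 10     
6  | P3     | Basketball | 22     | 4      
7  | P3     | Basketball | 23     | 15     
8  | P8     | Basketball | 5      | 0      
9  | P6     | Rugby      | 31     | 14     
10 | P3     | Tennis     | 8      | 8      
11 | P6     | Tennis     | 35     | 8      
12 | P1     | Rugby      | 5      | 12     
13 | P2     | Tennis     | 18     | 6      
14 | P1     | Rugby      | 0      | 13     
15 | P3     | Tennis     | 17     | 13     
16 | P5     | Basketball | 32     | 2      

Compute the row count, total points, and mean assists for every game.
SELECT game,
       COUNT(*) as cnt,
       SUM(points) as total_points,
       AVG(assists) as avg_assists
FROM scores
GROUP BY game

Result:
  Basketball: 5 records, 91 total points, 6.40 avg assists
  Rugby: 4 records, 37 total points, 10.00 avg assists
  Tennis: 7 records, 120 total points, 8.57 avg assists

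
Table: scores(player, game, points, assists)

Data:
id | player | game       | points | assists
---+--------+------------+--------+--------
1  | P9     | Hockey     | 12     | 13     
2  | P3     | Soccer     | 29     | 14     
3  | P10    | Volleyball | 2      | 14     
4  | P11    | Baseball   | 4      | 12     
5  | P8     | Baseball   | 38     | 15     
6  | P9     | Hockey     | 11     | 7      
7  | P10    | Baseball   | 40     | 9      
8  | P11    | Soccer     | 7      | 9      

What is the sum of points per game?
SELECT game, SUM(points) as result
FROM scores
GROUP BY game

Result:
  Baseball: 82
  Hockey: 23
  Soccer: 36
  Volleyball: 2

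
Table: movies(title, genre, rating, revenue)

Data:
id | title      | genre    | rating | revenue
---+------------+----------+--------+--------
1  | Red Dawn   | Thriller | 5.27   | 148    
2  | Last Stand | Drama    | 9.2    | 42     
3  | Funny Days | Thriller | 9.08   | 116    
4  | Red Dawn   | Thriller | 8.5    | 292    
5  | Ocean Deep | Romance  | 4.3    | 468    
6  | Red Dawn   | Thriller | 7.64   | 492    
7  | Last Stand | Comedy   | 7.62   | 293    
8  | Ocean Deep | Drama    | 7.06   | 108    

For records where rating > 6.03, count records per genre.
SELECT genre, COUNT(*)
FROM movies
WHERE rating > 6.03
GROUP BY genre

Note: WHERE filters rows before grouping.

Result:
  Comedy: 1
  Drama: 2
  Thriller: 3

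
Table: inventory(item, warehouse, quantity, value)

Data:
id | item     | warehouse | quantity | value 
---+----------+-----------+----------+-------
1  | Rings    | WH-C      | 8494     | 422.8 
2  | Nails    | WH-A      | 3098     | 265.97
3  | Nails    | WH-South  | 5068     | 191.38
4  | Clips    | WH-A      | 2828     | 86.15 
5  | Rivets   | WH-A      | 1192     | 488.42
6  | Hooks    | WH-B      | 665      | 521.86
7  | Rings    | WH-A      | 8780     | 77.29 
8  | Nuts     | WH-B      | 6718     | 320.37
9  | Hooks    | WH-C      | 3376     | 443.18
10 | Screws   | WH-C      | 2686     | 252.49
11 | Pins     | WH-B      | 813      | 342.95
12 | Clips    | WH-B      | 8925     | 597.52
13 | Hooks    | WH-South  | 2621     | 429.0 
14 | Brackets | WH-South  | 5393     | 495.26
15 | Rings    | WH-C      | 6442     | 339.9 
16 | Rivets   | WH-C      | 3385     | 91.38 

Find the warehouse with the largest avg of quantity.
SELECT warehouse, AVG(quantity) as val
FROM inventory
GROUP BY warehouse
ORDER BY val DESC
LIMIT 1

Result: WH-C with avg(quantity) = 4876.60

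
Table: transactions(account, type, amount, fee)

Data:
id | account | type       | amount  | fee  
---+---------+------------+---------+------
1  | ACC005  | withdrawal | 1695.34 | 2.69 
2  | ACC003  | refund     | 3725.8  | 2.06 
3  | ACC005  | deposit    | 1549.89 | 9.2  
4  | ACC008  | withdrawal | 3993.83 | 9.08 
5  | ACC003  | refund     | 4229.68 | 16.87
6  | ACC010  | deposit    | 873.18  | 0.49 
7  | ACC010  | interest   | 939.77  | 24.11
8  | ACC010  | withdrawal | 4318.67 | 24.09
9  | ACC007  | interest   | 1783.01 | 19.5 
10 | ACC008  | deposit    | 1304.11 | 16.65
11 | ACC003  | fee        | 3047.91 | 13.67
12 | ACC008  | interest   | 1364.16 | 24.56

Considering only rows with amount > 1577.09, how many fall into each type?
SELECT type, COUNT(*)
FROM transactions
WHERE amount > 1577.09
GROUP BY type

Note: WHERE filters rows before grouping.

Result:
  fee: 1
  interest: 1
  refund: 2
  withdrawal: 3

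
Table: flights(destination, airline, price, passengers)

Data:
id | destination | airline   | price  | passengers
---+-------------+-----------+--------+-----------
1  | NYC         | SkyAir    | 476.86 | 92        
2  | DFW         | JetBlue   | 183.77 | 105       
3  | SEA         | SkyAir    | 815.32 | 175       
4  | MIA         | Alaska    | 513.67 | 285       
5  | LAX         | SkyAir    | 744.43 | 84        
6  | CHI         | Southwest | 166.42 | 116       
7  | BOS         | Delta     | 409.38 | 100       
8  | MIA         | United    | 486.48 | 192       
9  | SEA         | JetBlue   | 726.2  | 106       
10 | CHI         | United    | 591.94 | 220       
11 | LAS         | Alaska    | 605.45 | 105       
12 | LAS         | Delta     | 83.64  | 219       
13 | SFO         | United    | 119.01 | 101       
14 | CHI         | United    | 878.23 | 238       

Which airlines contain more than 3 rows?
SELECT airline, COUNT(*) as cnt
FROM flights
GROUP BY airline
HAVING COUNT(*) > 3

Result:
  United: 4

Note: HAVING filters groups after aggregation, WHERE filters rows before.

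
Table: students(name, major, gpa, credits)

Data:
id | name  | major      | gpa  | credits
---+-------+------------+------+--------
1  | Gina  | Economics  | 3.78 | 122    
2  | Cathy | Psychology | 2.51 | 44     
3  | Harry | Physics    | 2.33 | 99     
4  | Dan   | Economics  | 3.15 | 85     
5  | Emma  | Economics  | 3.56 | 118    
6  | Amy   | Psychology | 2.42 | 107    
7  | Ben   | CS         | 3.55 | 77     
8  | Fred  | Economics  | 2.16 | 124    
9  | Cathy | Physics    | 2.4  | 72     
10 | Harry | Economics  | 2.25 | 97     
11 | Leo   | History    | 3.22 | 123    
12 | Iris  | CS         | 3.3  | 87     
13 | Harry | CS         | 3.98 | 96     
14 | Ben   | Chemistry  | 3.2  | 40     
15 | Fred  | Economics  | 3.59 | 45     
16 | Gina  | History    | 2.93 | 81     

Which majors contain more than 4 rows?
SELECT major, COUNT(*) as cnt
FROM students
GROUP BY major
HAVING COUNT(*) > 4

Result:
  Economics: 6

Note: HAVING filters groups after aggregation, WHERE filters rows before.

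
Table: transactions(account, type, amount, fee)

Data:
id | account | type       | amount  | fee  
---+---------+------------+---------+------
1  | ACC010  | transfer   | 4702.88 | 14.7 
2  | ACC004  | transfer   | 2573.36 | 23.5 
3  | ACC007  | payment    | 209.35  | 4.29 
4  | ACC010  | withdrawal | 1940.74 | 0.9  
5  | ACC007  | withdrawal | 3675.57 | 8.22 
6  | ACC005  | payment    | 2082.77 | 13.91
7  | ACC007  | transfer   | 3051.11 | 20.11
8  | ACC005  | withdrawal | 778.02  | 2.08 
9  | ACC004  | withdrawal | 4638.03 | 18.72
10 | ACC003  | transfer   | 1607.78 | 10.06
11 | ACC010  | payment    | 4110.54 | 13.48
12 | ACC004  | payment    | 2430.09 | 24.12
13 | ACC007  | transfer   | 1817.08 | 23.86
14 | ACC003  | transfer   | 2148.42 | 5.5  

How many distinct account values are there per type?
SELECT type, COUNT(DISTINCT account)
FROM transactions
GROUP BY type

Result:
  payment: 4 distinct
  transfer: 4 distinct
  withdrawal: 4 distinct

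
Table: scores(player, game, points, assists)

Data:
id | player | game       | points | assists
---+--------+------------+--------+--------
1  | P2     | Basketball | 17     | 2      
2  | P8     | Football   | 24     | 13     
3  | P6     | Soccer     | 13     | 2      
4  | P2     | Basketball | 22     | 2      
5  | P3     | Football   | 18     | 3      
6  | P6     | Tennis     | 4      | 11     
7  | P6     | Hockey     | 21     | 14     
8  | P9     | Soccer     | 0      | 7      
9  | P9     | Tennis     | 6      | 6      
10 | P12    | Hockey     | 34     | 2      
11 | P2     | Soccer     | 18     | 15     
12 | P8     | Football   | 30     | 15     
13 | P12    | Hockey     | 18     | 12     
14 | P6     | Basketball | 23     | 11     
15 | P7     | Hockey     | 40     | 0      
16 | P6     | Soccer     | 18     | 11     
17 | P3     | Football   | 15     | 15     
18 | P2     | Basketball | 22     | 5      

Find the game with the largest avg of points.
SELECT game, AVG(points) as val
FROM scores
GROUP BY game
ORDER BY val DESC
LIMIT 1

Result: Hockey with avg(points) = 28.25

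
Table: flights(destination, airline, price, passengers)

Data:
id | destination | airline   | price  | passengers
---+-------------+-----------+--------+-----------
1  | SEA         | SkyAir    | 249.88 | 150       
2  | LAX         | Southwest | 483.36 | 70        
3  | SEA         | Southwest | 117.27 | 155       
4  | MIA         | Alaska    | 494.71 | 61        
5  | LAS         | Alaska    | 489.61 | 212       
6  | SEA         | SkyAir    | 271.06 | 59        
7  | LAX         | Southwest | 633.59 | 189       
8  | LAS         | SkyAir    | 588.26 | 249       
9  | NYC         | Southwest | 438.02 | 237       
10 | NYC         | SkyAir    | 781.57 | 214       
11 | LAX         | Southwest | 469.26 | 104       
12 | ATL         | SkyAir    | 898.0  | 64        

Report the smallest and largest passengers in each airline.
SELECT airline, MIN(passengers), MAX(passengers)
FROM flights
GROUP BY airline

Result:
  Alaska: min=61, max=212
  SkyAir: min=59, max=249
  Southwest: min=70, max=237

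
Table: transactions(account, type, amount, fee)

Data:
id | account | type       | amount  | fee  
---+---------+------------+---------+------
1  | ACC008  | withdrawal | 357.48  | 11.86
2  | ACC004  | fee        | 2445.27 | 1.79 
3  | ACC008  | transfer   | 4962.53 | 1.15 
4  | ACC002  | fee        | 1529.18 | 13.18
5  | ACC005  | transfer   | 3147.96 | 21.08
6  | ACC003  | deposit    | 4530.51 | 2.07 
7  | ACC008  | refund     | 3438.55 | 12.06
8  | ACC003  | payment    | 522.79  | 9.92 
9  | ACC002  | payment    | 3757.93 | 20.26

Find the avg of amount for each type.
SELECT type, AVG(amount) as result
FROM transactions
GROUP BY type

Result:
  deposit: 4530.51
  fee: 1987.23
  payment: 2140.36
  refund: 3438.55
  transfer: 4055.25
  withdrawal: 357.48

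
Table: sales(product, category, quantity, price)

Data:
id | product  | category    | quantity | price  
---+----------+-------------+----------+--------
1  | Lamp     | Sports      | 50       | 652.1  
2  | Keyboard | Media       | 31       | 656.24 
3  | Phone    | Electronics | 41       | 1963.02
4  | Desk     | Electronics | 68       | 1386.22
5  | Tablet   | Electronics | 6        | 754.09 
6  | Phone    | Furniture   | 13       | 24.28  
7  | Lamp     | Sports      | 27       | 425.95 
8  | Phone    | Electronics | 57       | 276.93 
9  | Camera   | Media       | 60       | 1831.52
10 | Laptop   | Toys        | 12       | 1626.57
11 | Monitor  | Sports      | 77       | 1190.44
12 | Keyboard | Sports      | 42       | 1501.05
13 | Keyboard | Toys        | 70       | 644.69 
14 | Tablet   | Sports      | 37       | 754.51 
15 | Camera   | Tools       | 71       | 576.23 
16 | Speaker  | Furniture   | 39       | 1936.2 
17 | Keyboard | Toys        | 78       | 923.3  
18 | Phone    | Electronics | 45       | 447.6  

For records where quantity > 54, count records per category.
SELECT category, COUNT(*)
FROM sales
WHERE quantity > 54
GROUP BY category

Note: WHERE filters rows before grouping.

Result:
  Electronics: 2
  Media: 1
  Sports: 1
  Tools: 1
  Toys: 2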